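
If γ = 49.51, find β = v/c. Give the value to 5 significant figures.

β = √(1 − 1/γ²) = √(1 − 1/49.51²) = √(0.9995920) = 0.99980

β ≈ 0.99980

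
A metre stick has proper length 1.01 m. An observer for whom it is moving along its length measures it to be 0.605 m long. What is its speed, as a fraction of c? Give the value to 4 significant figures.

γ = L₀/L = 1.01/0.605 = 1.66942
β = √(1 − 1/γ²) = 0.8007

β ≈ 0.8007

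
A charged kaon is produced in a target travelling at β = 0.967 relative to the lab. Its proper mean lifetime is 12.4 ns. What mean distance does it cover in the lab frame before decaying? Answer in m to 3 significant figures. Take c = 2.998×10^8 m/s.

d ≈ 14.1 m

γ = 1/√(1 − 0.967²) = 3.9250
Dilated lifetime: Δt = γτ₀ = 3.9250 × 12.4 ns = 48.670 ns
d = vΔt = 0.967c × 48.670 ns = 2.8991×10^8 m/s × 4.8670×10^-8 s = 14.1 m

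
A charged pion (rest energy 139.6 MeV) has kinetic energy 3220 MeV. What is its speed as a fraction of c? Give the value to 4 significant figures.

β ≈ 0.9991

γ = 1 + K/(m₀c²) = 1 + 3220/139.6 = 24.0659
β = √(1 − 1/γ²) = 0.9991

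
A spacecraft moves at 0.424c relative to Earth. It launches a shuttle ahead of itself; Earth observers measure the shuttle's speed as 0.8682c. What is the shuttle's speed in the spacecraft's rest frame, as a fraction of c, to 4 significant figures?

u' ≈ 0.7030c

Inverse velocity addition: u' = (u − v)/(1 − uv/c²)
= (0.8682 − 0.424)/(1 − 0.8682×0.424) = 0.4442/0.631883 = 0.7030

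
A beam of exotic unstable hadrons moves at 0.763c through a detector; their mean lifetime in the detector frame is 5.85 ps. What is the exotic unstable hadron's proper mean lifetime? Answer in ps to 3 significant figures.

τ₀ ≈ 3.78 ps

γ = 1/√(1 − 0.763²) = 1.5470
Proper time: τ₀ = Δt/γ = 5.85/1.5470 = 3.78 ps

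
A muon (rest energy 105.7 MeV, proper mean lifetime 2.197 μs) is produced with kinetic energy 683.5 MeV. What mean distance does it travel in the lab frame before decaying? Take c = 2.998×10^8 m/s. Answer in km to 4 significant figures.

d ≈ 4.874 km

γ = 1 + K/(m₀c²) = 1 + 683.5/105.7 = 7.46641
β = √(1 − 1/γ²) = 0.990990
Dilated lifetime: γτ₀ = 7.46641 × 2.197 μs = 16.4037 μs
d = βc·γτ₀ = 0.990990 × (2.998×10^8 m/s) × 1.64037×10^-5 s = 4.874 km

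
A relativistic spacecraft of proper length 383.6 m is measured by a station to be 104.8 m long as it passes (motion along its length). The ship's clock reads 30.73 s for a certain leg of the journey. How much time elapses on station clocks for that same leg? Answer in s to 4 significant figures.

Δt ≈ 112.5 s

Length contraction ⇒ γ = L₀/L = 383.6/104.8 = 3.66031
Time dilation: Δt = γτ₀ = 3.66031 × 30.73 s = 112.5 s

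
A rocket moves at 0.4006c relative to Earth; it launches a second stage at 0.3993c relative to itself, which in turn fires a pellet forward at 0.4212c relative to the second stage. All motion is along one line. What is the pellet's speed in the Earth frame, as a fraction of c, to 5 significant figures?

Compose boost 2: (0.3993 + 0.4006)/(1 + 0.3993×0.4006) = 0.79990/1.159960 = 0.6895930
Compose boost 3: (0.4212 + 0.6895930)/(1 + 0.4212×0.6895930) = 1.110793/1.290457 = 0.86078

u ≈ 0.86078c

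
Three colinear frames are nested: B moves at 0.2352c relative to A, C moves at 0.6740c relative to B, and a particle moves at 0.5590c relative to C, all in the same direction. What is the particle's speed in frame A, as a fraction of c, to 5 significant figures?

u ≈ 0.93403c

Compose boost 2: (0.6740 + 0.2352)/(1 + 0.6740×0.2352) = 0.90920/1.158525 = 0.7847911
Compose boost 3: (0.5590 + 0.7847911)/(1 + 0.5590×0.7847911) = 1.343791/1.438698 = 0.93403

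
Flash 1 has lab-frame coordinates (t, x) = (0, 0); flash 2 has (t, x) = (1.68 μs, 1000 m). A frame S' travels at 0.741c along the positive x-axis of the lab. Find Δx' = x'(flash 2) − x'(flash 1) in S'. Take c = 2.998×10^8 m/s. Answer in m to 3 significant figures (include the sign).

γ = 1/√(1 − 0.741²) = 1.4892
Δx' = γ(Δx − vΔt) = 1.4892 × (1000 m − 0.741×(2.998×10^8 m/s)×1.68×10^-6 s)
= 1.4892 × (626.78 m) = 933 m

Δx' ≈ 933 m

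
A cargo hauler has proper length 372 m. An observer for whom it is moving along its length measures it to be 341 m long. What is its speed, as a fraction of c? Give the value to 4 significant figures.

γ = L₀/L = 372/341 = 1.09091
β = √(1 − 1/γ²) = 0.3997

β ≈ 0.3997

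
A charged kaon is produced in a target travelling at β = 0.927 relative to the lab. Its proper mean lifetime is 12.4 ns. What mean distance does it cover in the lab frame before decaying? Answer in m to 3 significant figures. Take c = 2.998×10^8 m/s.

d ≈ 9.19 m

γ = 1/√(1 − 0.927²) = 2.6662
Dilated lifetime: Δt = γτ₀ = 2.6662 × 12.4 ns = 33.061 ns
d = vΔt = 0.927c × 33.061 ns = 2.7791×10^8 m/s × 3.3061×10^-8 s = 9.19 m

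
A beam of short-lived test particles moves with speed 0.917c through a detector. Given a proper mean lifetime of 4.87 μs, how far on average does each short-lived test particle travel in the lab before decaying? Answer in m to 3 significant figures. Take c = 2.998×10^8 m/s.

d ≈ 3360 m

γ = 1/√(1 − 0.917²) = 2.5070
Dilated lifetime: Δt = γτ₀ = 2.5070 × 4.87 μs = 12.209 μs
d = vΔt = 0.917c × 12.209 μs = 2.7492×10^8 m/s × 1.2209×10^-5 s = 3360 m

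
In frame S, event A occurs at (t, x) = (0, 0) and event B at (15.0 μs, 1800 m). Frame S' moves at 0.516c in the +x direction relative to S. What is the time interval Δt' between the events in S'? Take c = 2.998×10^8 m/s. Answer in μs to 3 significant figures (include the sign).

Δt' ≈ 13.9 μs

γ = 1/√(1 − 0.516²) = 1.1674
Δt' = γ(Δt − vΔx/c²) = 1.1674 × (15.0 μs − 0.516×1800 m / (2.998×10^8 m/s))
= 1.1674 × (11.902 μs) = 13.9 μs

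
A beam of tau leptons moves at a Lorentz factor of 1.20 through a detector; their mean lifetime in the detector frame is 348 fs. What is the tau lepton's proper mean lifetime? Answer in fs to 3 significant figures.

γ = 1.20 (given)
Proper time: τ₀ = Δt/γ = 348/1.20 = 290 fs

τ₀ ≈ 290 fs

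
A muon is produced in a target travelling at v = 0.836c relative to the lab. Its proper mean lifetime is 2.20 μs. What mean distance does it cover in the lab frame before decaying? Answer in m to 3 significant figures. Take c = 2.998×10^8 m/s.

d ≈ 1000 m

γ = 1/√(1 − 0.836²) = 1.8224
Dilated lifetime: Δt = γτ₀ = 1.8224 × 2.20 μs = 4.0093 μs
d = vΔt = 0.836c × 4.0093 μs = 2.5063×10^8 m/s × 4.0093×10^-6 s = 1000 m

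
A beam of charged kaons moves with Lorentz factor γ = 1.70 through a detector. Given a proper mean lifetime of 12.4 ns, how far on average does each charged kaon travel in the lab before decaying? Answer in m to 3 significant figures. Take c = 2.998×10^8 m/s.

d ≈ 5.11 m

β = √(1 − 1/γ²) = √(1 − 1/1.70²) = 0.80869
Dilated lifetime: Δt = γτ₀ = 1.70 × 12.4 ns = 21.080 ns
d = vΔt = 0.80869c × 21.080 ns = 2.4245×10^8 m/s × 2.1080×10^-8 s = 5.11 m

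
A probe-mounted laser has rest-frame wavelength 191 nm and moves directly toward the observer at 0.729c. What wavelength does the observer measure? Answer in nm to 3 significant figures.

λ_obs ≈ 75.6 nm

Relativistic Doppler: λ_obs = λ_src √((1−β)/(1+β))
= 191 × √(0.27100/1.7290) = 191 × 0.39590 = 75.6 nm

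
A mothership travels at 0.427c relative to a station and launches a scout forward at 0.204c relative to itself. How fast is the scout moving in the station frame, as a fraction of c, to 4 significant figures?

u ≈ 0.5804c

Compose boost 2: (0.204 + 0.427)/(1 + 0.204×0.427) = 0.6310/1.08711 = 0.5804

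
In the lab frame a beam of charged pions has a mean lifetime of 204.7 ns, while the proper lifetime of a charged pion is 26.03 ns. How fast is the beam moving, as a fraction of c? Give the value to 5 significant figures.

β ≈ 0.99188

γ = Δt/τ₀ = 204.7/26.03 = 7.864003
β = √(1 − 1/γ²) = √(1 − 1/7.864003²) = 0.99188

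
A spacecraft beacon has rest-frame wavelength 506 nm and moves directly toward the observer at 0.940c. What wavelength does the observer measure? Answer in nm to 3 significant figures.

Relativistic Doppler: λ_obs = λ_src √((1−β)/(1+β))
= 506 × √(0.060000/1.9400) = 506 × 0.17586 = 89.0 nm

λ_obs ≈ 89.0 nm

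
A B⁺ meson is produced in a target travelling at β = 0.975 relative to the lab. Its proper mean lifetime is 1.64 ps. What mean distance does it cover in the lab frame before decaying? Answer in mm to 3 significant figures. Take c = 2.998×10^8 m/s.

γ = 1/√(1 − 0.975²) = 4.5004
Dilated lifetime: Δt = γτ₀ = 4.5004 × 1.64 ps = 7.3806 ps
d = vΔt = 0.975c × 7.3806 ps = 2.9230×10^8 m/s × 7.3806×10^-12 s = 2.16 mm

d ≈ 2.16 mm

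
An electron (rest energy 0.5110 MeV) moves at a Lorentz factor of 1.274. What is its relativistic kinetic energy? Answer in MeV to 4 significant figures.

K ≈ 0.1400 MeV

γ = 1.274 (given)
K = (γ − 1)m₀c² = (1.274 − 1) × 0.5110 MeV = 0.274000 × 0.5110 MeV = 0.1400 MeV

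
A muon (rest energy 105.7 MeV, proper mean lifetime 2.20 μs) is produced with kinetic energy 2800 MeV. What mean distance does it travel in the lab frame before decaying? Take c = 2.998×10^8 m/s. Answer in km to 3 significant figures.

d ≈ 18.1 km

γ = 1 + K/(m₀c²) = 1 + 2800/105.7 = 27.490
β = √(1 − 1/γ²) = 0.99934
Dilated lifetime: γτ₀ = 27.490 × 2.20 μs = 60.478 μs
d = βc·γτ₀ = 0.99934 × (2.998×10^8 m/s) × 6.0478×10^-5 s = 18.1 km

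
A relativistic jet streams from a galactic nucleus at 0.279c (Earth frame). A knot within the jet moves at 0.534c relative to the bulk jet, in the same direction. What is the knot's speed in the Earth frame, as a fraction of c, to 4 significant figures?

Relativistic velocity addition: u = (u' + v)/(1 + u'v/c²)
= (0.534 + 0.279)/(1 + 0.534×0.279) = 0.8130/1.14899 = 0.7076

u ≈ 0.7076c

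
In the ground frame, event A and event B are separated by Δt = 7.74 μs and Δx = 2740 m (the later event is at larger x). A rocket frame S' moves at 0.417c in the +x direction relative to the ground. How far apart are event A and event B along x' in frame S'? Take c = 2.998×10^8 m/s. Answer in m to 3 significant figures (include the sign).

γ = 1/√(1 − 0.417²) = 1.1002
Δx' = γ(Δx − vΔt) = 1.1002 × (2740 m − 0.417×(2.998×10^8 m/s)×7.74×10^-6 s)
= 1.1002 × (1772.4 m) = 1950 m

Δx' ≈ 1950 m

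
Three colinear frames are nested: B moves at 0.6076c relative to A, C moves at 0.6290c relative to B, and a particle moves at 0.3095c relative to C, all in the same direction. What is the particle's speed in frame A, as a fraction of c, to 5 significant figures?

u ≈ 0.94304c

Compose boost 2: (0.6290 + 0.6076)/(1 + 0.6290×0.6076) = 1.2366/1.382180 = 0.8946734
Compose boost 3: (0.3095 + 0.8946734)/(1 + 0.3095×0.8946734) = 1.204173/1.276901 = 0.94304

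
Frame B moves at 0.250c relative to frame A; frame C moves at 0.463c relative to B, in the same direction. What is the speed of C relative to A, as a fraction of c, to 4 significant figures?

u ≈ 0.6390c

Compose boost 2: (0.463 + 0.250)/(1 + 0.463×0.250) = 0.7130/1.11575 = 0.6390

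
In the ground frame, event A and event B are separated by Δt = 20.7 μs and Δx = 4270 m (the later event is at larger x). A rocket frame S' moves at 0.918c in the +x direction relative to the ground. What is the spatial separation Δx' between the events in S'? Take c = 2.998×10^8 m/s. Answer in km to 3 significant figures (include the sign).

γ = 1/√(1 − 0.918²) = 2.5216
Δx' = γ(Δx − vΔt) = 2.5216 × (4270 m − 0.918×(2.998×10^8 m/s)×20.7×10^-6 s)
= 2.5216 × (-1427.0 m) = -3.60 km

Δx' ≈ -3.60 km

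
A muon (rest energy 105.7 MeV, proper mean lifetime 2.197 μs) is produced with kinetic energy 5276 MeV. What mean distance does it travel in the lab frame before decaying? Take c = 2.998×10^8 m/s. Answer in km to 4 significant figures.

d ≈ 33.53 km

γ = 1 + K/(m₀c²) = 1 + 5276/105.7 = 50.9149
β = √(1 − 1/γ²) = 0.999807
Dilated lifetime: γτ₀ = 50.9149 × 2.197 μs = 111.860 μs
d = βc·γτ₀ = 0.999807 × (2.998×10^8 m/s) × 0.000111860 s = 33.53 km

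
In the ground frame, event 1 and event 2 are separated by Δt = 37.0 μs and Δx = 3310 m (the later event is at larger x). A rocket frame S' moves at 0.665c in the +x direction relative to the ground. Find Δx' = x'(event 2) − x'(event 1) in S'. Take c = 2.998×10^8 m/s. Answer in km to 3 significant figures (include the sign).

γ = 1/√(1 − 0.665²) = 1.3390
Δx' = γ(Δx − vΔt) = 1.3390 × (3310 m − 0.665×(2.998×10^8 m/s)×37.0×10^-6 s)
= 1.3390 × (-4066.6 m) = -5.45 km

Δx' ≈ -5.45 km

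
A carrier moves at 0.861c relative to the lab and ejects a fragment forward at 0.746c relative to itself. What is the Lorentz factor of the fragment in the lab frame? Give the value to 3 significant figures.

u_lab = (0.746 + 0.861)/(1 + 0.746×0.861) = 1.607/1.64231 = 0.978502
γ = 1/√(1 − 0.978502²) = 4.85

γ ≈ 4.85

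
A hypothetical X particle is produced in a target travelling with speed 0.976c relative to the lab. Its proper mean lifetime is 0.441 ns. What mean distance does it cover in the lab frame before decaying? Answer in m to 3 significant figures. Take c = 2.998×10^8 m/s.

d ≈ 0.593 m

γ = 1/√(1 − 0.976²) = 4.5920
Dilated lifetime: Δt = γτ₀ = 4.5920 × 0.441 ns = 2.0251 ns
d = vΔt = 0.976c × 2.0251 ns = 2.9260×10^8 m/s × 2.0251×10^-9 s = 0.593 m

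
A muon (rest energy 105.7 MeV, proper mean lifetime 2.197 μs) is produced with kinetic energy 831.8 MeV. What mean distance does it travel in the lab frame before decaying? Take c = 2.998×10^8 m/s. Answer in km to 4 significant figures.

γ = 1 + K/(m₀c²) = 1 + 831.8/105.7 = 8.86944
β = √(1 − 1/γ²) = 0.993624
Dilated lifetime: γτ₀ = 8.86944 × 2.197 μs = 19.4862 μs
d = βc·γτ₀ = 0.993624 × (2.998×10^8 m/s) × 1.94862×10^-5 s = 5.805 km

d ≈ 5.805 km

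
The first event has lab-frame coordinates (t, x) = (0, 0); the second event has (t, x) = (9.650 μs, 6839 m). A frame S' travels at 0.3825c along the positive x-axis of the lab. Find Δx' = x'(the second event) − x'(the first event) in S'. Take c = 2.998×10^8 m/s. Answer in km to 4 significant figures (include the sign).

Δx' ≈ 6.204 km

γ = 1/√(1 − 0.3825²) = 1.08230
Δx' = γ(Δx − vΔt) = 1.08230 × (6839 m − 0.3825×(2.998×10^8 m/s)×9.650×10^-6 s)
= 1.08230 × (5732.40 m) = 6.204 km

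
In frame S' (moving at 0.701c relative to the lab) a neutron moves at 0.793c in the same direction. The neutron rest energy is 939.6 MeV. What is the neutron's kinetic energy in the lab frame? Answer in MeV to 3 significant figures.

K ≈ 2430 MeV

u_lab = (0.793 + 0.701)/(1 + 0.793×0.701) = 0.960220
γ = 1/√(1 − 0.960220²) = 3.5811
K = (γ − 1)m₀c² = (3.5811 − 1) × 939.6 = 2.5811 × 939.6 = 2430 MeV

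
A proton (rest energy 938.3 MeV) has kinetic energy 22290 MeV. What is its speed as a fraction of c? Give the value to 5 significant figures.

β ≈ 0.99918

γ = 1 + K/(m₀c²) = 1 + 22290/938.3 = 24.75573
β = √(1 − 1/γ²) = 0.99918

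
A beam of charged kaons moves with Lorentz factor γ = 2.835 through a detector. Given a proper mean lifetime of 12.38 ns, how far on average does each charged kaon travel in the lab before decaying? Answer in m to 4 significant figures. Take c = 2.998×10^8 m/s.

d ≈ 9.846 m

β = √(1 − 1/γ²) = √(1 − 1/2.835²) = 0.935724
Dilated lifetime: Δt = γτ₀ = 2.835 × 12.38 ns = 35.0973 ns
d = vΔt = 0.935724c × 35.0973 ns = 2.80530×10^8 m/s × 3.50973×10^-8 s = 9.846 m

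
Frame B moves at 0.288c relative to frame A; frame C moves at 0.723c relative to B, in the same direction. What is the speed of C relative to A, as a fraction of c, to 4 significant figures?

Compose boost 2: (0.723 + 0.288)/(1 + 0.723×0.288) = 1.011/1.20822 = 0.8368

u ≈ 0.8368c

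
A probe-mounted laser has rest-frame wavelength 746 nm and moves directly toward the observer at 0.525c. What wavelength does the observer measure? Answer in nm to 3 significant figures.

Relativistic Doppler: λ_obs = λ_src √((1−β)/(1+β))
= 746 × √(0.47500/1.5250) = 746 × 0.55810 = 416 nm

λ_obs ≈ 416 nm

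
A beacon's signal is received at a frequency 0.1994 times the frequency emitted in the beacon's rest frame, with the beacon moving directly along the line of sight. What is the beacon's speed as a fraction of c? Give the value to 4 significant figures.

f_obs/f_src = √((1−β)/(1+β)) = 0.1994  ⇒  (1−β)/(1+β) = 0.0397604
β = |1 − D²|/(1 + D²) = |1 − 0.0397604|/(1 + 0.0397604) = 0.9235

β ≈ 0.9235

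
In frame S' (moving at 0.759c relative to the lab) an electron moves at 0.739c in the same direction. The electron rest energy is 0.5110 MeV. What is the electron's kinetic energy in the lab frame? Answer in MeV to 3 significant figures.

K ≈ 1.31 MeV

u_lab = (0.739 + 0.759)/(1 + 0.739×0.759) = 0.959702
γ = 1/√(1 − 0.959702²) = 3.5585
K = (γ − 1)m₀c² = (3.5585 − 1) × 0.5110 = 2.5585 × 0.5110 = 1.31 MeV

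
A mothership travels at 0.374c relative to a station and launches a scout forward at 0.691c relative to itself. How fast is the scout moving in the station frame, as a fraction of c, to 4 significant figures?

u ≈ 0.8463c

Compose boost 2: (0.691 + 0.374)/(1 + 0.691×0.374) = 1.065/1.25843 = 0.8463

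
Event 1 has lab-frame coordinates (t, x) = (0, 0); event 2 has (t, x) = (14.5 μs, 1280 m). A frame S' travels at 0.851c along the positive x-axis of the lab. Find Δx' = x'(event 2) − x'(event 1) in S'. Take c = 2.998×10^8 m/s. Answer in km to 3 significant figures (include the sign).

Δx' ≈ -4.61 km

γ = 1/√(1 − 0.851²) = 1.9042
Δx' = γ(Δx − vΔt) = 1.9042 × (1280 m − 0.851×(2.998×10^8 m/s)×14.5×10^-6 s)
= 1.9042 × (-2419.4 m) = -4.61 km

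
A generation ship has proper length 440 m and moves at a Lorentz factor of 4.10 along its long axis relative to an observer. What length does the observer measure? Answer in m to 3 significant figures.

L ≈ 107 m

γ = 4.10 (given)
Length contraction: L = L₀/γ = 440/4.10 = 107 m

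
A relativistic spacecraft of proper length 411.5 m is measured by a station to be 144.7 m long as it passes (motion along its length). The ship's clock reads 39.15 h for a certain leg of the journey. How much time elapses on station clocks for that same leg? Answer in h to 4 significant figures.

Length contraction ⇒ γ = L₀/L = 411.5/144.7 = 2.84381
Time dilation: Δt = γτ₀ = 2.84381 × 39.15 h = 111.3 h

Δt ≈ 111.3 h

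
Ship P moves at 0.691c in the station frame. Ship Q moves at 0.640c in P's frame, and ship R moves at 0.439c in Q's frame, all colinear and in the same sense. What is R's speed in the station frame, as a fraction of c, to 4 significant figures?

u ≈ 0.9692c

Compose boost 2: (0.640 + 0.691)/(1 + 0.640×0.691) = 1.331/1.44224 = 0.922870
Compose boost 3: (0.439 + 0.922870)/(1 + 0.439×0.922870) = 1.36187/1.40514 = 0.9692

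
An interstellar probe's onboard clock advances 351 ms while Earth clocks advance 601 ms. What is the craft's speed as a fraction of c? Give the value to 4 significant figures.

β ≈ 0.8117

γ = Δt/τ₀ = 601/351 = 1.71225
β = √(1 − 1/γ²) = √(1 − 1/1.71225²) = 0.8117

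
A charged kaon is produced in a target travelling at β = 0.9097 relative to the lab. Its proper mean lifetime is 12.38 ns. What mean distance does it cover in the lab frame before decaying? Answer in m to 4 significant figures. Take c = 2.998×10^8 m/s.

d ≈ 8.131 m

γ = 1/√(1 − 0.9097²) = 2.40809
Dilated lifetime: Δt = γτ₀ = 2.40809 × 12.38 ns = 29.8122 ns
d = vΔt = 0.9097c × 29.8122 ns = 2.72728×10^8 m/s × 2.98122×10^-8 s = 8.131 m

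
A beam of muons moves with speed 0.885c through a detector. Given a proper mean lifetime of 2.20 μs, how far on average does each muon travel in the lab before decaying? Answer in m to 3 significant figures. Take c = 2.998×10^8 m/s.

d ≈ 1250 m

γ = 1/√(1 − 0.885²) = 2.1478
Dilated lifetime: Δt = γτ₀ = 2.1478 × 2.20 μs = 4.7252 μs
d = vΔt = 0.885c × 4.7252 μs = 2.6532×10^8 m/s × 4.7252×10^-6 s = 1250 m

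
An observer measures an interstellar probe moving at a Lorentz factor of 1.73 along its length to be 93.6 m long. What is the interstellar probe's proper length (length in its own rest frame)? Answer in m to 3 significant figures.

L₀ ≈ 162 m

γ = 1.73 (given)
L₀ = γL = 1.73 × 93.6 = 162 m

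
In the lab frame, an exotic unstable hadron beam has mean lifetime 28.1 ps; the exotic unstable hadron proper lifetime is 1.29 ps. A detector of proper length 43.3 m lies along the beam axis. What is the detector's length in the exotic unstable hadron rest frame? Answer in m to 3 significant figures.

L ≈ 1.99 m

Time dilation ⇒ γ = Δt/τ₀ = 28.1/1.29 = 21.783
Length contraction: L = L₀/γ = 43.3/21.783 = 1.99 m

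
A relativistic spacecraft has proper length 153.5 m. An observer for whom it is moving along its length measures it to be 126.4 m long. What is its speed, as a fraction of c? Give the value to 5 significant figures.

γ = L₀/L = 153.5/126.4 = 1.214399
β = √(1 − 1/γ²) = 0.56738

β ≈ 0.56738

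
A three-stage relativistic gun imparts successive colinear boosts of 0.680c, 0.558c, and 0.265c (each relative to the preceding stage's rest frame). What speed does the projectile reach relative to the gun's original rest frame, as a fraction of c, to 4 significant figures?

Compose boost 2: (0.558 + 0.680)/(1 + 0.558×0.680) = 1.238/1.37944 = 0.897466
Compose boost 3: (0.265 + 0.897466)/(1 + 0.265×0.897466) = 1.16247/1.23783 = 0.9391

u ≈ 0.9391c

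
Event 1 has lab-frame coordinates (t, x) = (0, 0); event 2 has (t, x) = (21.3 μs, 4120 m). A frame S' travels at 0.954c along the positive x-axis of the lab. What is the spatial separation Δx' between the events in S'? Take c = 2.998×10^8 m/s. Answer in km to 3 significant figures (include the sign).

Δx' ≈ -6.58 km

γ = 1/√(1 − 0.954²) = 3.3355
Δx' = γ(Δx − vΔt) = 3.3355 × (4120 m − 0.954×(2.998×10^8 m/s)×21.3×10^-6 s)
= 3.3355 × (-1972.0 m) = -6.58 km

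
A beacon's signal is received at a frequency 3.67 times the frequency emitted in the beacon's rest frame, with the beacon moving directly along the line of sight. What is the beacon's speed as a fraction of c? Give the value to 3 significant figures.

β ≈ 0.862

f_obs/f_src = √((1+β)/(1−β)) = 3.67  ⇒  (1+β)/(1−β) = 13.469
β = |1 − D²|/(1 + D²) = |1 − 13.469|/(1 + 13.469) = 0.862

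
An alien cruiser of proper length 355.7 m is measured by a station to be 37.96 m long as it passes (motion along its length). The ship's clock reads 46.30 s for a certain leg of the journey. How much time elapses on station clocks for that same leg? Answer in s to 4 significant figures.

Δt ≈ 433.8 s

Length contraction ⇒ γ = L₀/L = 355.7/37.96 = 9.37039
Time dilation: Δt = γτ₀ = 9.37039 × 46.30 s = 433.8 s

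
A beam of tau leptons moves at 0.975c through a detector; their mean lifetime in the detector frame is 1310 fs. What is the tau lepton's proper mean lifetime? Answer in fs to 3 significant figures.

γ = 1/√(1 − 0.975²) = 4.5004
Proper time: τ₀ = Δt/γ = 1310/4.5004 = 291 fs

τ₀ ≈ 291 fs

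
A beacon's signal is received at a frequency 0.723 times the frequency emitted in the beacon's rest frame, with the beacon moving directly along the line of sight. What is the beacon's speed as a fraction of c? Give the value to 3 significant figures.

β ≈ 0.313

f_obs/f_src = √((1−β)/(1+β)) = 0.723  ⇒  (1−β)/(1+β) = 0.52273
β = |1 − D²|/(1 + D²) = |1 − 0.52273|/(1 + 0.52273) = 0.313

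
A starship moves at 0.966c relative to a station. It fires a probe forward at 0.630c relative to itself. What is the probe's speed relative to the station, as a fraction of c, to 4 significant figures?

u ≈ 0.9922c

Relativistic velocity addition: u = (u' + v)/(1 + u'v/c²)
= (0.630 + 0.966)/(1 + 0.630×0.966) = 1.596/1.60858 = 0.9922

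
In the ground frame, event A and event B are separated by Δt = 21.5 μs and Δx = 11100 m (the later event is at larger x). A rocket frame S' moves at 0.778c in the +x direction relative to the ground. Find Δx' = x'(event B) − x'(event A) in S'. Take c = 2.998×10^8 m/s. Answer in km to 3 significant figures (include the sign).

Δx' ≈ 9.69 km

γ = 1/√(1 − 0.778²) = 1.5917
Δx' = γ(Δx − vΔt) = 1.5917 × (11100 m − 0.778×(2.998×10^8 m/s)×21.5×10^-6 s)
= 1.5917 × (6085.2 m) = 9.69 km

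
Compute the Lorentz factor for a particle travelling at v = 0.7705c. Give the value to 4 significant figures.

γ ≈ 1.569

γ = 1/√(1 − β²) = 1/√(1 − 0.7705²) = 1/√(0.406330) = 1.569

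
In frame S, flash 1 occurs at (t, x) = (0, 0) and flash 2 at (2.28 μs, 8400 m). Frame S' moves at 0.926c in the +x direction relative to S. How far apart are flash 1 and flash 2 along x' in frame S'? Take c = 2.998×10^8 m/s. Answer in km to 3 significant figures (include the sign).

Δx' ≈ 20.6 km

γ = 1/√(1 − 0.926²) = 2.6488
Δx' = γ(Δx − vΔt) = 2.6488 × (8400 m − 0.926×(2.998×10^8 m/s)×2.28×10^-6 s)
= 2.6488 × (7767.0 m) = 20.6 km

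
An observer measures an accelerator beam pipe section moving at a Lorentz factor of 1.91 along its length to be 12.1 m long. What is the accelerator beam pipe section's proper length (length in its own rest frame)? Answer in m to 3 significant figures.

γ = 1.91 (given)
L₀ = γL = 1.91 × 12.1 = 23.1 m

L₀ ≈ 23.1 m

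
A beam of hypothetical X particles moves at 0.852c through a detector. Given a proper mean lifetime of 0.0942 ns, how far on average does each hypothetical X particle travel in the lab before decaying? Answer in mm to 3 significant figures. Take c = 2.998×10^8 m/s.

γ = 1/√(1 − 0.852²) = 1.9101
Dilated lifetime: Δt = γτ₀ = 1.9101 × 0.0942 ns = 0.17993 ns
d = vΔt = 0.852c × 0.17993 ns = 2.5543×10^8 m/s × 1.7993×10^-10 s = 46.0 mm

d ≈ 46.0 mm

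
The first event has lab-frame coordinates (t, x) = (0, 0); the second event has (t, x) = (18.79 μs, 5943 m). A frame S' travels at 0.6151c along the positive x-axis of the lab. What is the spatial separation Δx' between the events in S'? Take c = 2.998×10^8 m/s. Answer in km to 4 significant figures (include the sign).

Δx' ≈ 3.143 km

γ = 1/√(1 − 0.6151²) = 1.26831
Δx' = γ(Δx − vΔt) = 1.26831 × (5943 m − 0.6151×(2.998×10^8 m/s)×18.79×10^-6 s)
= 1.26831 × (2477.99 m) = 3.143 km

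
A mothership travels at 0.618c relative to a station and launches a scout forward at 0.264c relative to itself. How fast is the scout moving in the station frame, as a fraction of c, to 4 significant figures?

u ≈ 0.7583c

Compose boost 2: (0.264 + 0.618)/(1 + 0.264×0.618) = 0.8820/1.16315 = 0.7583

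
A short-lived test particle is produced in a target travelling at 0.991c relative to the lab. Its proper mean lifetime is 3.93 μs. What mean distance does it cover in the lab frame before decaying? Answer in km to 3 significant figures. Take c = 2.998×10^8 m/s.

γ = 1/√(1 − 0.991²) = 7.4704
Dilated lifetime: Δt = γτ₀ = 7.4704 × 3.93 μs = 29.359 μs
d = vΔt = 0.991c × 29.359 μs = 2.9710×10^8 m/s × 2.9359×10^-5 s = 8.72 km

d ≈ 8.72 km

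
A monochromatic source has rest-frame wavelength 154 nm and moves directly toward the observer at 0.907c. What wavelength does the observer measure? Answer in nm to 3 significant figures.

Relativistic Doppler: λ_obs = λ_src √((1−β)/(1+β))
= 154 × √(0.093000/1.9070) = 154 × 0.22083 = 34.0 nm

λ_obs ≈ 34.0 nm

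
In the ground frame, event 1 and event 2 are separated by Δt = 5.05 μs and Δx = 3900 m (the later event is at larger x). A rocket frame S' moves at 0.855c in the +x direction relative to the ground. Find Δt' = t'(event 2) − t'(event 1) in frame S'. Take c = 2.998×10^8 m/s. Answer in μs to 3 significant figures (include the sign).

γ = 1/√(1 − 0.855²) = 1.9282
Δt' = γ(Δt − vΔx/c²) = 1.9282 × (5.05 μs − 0.855×3900 m / (2.998×10^8 m/s))
= 1.9282 × (-6.0724 μs) = -11.7 μs

Δt' ≈ -11.7 μs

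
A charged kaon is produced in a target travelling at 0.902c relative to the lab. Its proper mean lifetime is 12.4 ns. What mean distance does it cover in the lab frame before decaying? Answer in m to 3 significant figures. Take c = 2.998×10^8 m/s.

γ = 1/√(1 − 0.902²) = 2.3162
Dilated lifetime: Δt = γτ₀ = 2.3162 × 12.4 ns = 28.721 ns
d = vΔt = 0.902c × 28.721 ns = 2.7042×10^8 m/s × 2.8721×10^-8 s = 7.77 m

d ≈ 7.77 m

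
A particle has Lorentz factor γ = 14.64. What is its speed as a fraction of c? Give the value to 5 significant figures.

β = √(1 − 1/γ²) = √(1 − 1/14.64²) = √(0.9953343) = 0.99766

β ≈ 0.99766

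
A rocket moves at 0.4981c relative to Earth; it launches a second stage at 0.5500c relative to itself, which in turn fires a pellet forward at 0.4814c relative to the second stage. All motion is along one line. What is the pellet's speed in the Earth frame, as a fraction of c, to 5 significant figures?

Compose boost 2: (0.5500 + 0.4981)/(1 + 0.5500×0.4981) = 1.0481/1.273955 = 0.8227135
Compose boost 3: (0.4814 + 0.8227135)/(1 + 0.4814×0.8227135) = 1.304114/1.396054 = 0.93414

u ≈ 0.93414c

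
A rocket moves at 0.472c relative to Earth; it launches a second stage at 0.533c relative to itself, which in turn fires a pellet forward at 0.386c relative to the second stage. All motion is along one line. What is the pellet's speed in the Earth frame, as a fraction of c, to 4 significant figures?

Compose boost 2: (0.533 + 0.472)/(1 + 0.533×0.472) = 1.005/1.25158 = 0.802988
Compose boost 3: (0.386 + 0.802988)/(1 + 0.386×0.802988) = 1.18899/1.30995 = 0.9077

u ≈ 0.9077c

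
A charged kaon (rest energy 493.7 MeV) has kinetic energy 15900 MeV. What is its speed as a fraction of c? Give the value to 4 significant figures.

β ≈ 0.9995

γ = 1 + K/(m₀c²) = 1 + 15900/493.7 = 33.2058
β = √(1 − 1/γ²) = 0.9995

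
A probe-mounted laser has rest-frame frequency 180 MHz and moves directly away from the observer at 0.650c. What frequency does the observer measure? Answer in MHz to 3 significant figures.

f_obs ≈ 82.9 MHz

Relativistic Doppler: f_obs = f_src √((1−β)/(1+β))
= 180 × √(0.35000/1.6500) = 180 × 0.46057 = 82.9 MHz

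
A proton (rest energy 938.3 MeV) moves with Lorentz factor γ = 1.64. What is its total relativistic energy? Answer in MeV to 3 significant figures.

γ = 1.64 (given)
E = γm₀c² = 1.64 × 938.3 MeV = 1540 MeV

E ≈ 1540 MeV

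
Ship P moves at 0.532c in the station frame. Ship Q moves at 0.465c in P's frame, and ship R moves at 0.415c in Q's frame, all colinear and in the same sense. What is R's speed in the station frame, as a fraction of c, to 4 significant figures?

u ≈ 0.9118c

Compose boost 2: (0.465 + 0.532)/(1 + 0.465×0.532) = 0.9970/1.24738 = 0.799275
Compose boost 3: (0.415 + 0.799275)/(1 + 0.415×0.799275) = 1.21428/1.33170 = 0.9118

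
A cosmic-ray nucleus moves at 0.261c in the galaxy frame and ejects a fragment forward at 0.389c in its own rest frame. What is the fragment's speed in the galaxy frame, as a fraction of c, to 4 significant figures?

u ≈ 0.5901c

Compose boost 2: (0.389 + 0.261)/(1 + 0.389×0.261) = 0.6500/1.10153 = 0.5901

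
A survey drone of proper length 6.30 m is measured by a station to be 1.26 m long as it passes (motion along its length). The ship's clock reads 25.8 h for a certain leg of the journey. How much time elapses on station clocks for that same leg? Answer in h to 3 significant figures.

Length contraction ⇒ γ = L₀/L = 6.30/1.26 = 5.0000
Time dilation: Δt = γτ₀ = 5.0000 × 25.8 h = 129 h

Δt ≈ 129 h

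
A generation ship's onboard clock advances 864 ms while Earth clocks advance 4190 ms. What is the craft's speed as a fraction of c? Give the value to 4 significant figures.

γ = Δt/τ₀ = 4190/864 = 4.84954
β = √(1 − 1/γ²) = √(1 − 1/4.84954²) = 0.9785

β ≈ 0.9785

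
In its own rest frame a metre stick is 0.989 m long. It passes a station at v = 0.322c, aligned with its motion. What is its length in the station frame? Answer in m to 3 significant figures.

γ = 1/√(1 − 0.322²) = 1.0563
Length contraction: L = L₀/γ = 0.989/1.0563 = 0.936 m

L ≈ 0.936 m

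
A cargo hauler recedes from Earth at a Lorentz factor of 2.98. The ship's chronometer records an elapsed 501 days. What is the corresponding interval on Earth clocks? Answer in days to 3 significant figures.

γ = 2.98 (given)
Time dilation: Δt = γτ₀ = 2.98 × 501 days = 1490 days

Δt ≈ 1490 days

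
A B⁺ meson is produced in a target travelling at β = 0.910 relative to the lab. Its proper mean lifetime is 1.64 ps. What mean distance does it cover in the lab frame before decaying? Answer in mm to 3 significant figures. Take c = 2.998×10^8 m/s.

γ = 1/√(1 − 0.910²) = 2.4119
Dilated lifetime: Δt = γτ₀ = 2.4119 × 1.64 ps = 3.9555 ps
d = vΔt = 0.910c × 3.9555 ps = 2.7282×10^8 m/s × 3.9555×10^-12 s = 1.08 mm

d ≈ 1.08 mm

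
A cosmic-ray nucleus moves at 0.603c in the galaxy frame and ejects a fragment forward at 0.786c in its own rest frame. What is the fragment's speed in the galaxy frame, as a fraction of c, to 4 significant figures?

Compose boost 2: (0.786 + 0.603)/(1 + 0.786×0.603) = 1.389/1.47396 = 0.9424

u ≈ 0.9424c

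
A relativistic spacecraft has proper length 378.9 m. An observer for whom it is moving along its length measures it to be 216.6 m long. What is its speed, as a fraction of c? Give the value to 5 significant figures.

γ = L₀/L = 378.9/216.6 = 1.749307
β = √(1 − 1/γ²) = 0.82049

β ≈ 0.82049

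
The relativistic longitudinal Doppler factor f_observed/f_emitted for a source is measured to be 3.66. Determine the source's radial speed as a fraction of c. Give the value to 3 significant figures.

β ≈ 0.861

f_obs/f_src = √((1+β)/(1−β)) = 3.66  ⇒  (1+β)/(1−β) = 13.396
β = |1 − D²|/(1 + D²) = |1 − 13.396|/(1 + 13.396) = 0.861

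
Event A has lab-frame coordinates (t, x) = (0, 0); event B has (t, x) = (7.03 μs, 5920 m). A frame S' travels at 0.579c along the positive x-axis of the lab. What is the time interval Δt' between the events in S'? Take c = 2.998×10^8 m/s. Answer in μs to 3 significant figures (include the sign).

Δt' ≈ -5.40 μs

γ = 1/√(1 − 0.579²) = 1.2265
Δt' = γ(Δt − vΔx/c²) = 1.2265 × (7.03 μs − 0.579×5920 m / (2.998×10^8 m/s))
= 1.2265 × (-4.4032 μs) = -5.40 μs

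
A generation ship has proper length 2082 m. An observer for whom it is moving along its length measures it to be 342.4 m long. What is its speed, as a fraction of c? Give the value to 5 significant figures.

β ≈ 0.98638

γ = L₀/L = 2082/342.4 = 6.080607
β = √(1 − 1/γ²) = 0.98638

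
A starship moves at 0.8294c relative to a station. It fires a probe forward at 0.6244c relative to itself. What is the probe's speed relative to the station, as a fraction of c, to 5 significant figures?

u ≈ 0.95778c

Relativistic velocity addition: u = (u' + v)/(1 + u'v/c²)
= (0.6244 + 0.8294)/(1 + 0.6244×0.8294) = 1.4538/1.517877 = 0.95778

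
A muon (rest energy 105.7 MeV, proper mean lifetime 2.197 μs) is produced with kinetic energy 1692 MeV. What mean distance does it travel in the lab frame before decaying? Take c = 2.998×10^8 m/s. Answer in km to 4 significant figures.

d ≈ 11.18 km

γ = 1 + K/(m₀c²) = 1 + 1692/105.7 = 17.0076
β = √(1 − 1/γ²) = 0.998270
Dilated lifetime: γτ₀ = 17.0076 × 2.197 μs = 37.3656 μs
d = βc·γτ₀ = 0.998270 × (2.998×10^8 m/s) × 3.73656×10^-5 s = 11.18 km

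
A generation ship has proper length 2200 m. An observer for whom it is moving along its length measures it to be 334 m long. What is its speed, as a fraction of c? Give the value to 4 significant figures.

β ≈ 0.9884

γ = L₀/L = 2200/334 = 6.58683
β = √(1 − 1/γ²) = 0.9884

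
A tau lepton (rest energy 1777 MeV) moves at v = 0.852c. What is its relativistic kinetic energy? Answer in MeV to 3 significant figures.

γ = 1/√(1 − 0.852²) = 1.9101
K = (γ − 1)m₀c² = (1.9101 − 1) × 1777 MeV = 0.91007 × 1777 MeV = 1620 MeV

K ≈ 1620 MeV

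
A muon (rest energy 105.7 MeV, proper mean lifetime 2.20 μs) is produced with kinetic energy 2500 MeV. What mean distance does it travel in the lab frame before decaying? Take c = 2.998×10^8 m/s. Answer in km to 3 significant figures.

d ≈ 16.2 km

γ = 1 + K/(m₀c²) = 1 + 2500/105.7 = 24.652
β = √(1 − 1/γ²) = 0.99918
Dilated lifetime: γτ₀ = 24.652 × 2.20 μs = 54.234 μs
d = βc·γτ₀ = 0.99918 × (2.998×10^8 m/s) × 5.4234×10^-5 s = 16.2 km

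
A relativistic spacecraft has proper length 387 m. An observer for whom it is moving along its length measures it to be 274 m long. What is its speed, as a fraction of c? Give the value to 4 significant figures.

γ = L₀/L = 387/274 = 1.41241
β = √(1 − 1/γ²) = 0.7062

β ≈ 0.7062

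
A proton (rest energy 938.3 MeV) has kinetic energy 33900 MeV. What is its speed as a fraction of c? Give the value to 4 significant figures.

β ≈ 0.9996

γ = 1 + K/(m₀c²) = 1 + 33900/938.3 = 37.1292
β = √(1 − 1/γ²) = 0.9996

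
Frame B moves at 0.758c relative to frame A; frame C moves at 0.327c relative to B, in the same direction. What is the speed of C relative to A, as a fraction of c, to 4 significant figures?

Compose boost 2: (0.327 + 0.758)/(1 + 0.327×0.758) = 1.085/1.24787 = 0.8695

u ≈ 0.8695c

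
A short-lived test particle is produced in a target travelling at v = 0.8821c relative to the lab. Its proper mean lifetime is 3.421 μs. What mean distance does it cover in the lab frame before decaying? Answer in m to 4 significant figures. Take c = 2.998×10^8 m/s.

γ = 1/√(1 − 0.8821²) = 2.12286
Dilated lifetime: Δt = γτ₀ = 2.12286 × 3.421 μs = 7.26231 μs
d = vΔt = 0.8821c × 7.26231 μs = 2.64454×10^8 m/s × 7.26231×10^-6 s = 1921 m

d ≈ 1921 m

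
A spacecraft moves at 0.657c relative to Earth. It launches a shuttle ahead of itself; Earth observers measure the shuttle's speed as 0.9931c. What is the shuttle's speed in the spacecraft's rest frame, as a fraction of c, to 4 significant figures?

u' ≈ 0.9671c

Inverse velocity addition: u' = (u − v)/(1 − uv/c²)
= (0.9931 − 0.657)/(1 − 0.9931×0.657) = 0.3361/0.347533 = 0.9671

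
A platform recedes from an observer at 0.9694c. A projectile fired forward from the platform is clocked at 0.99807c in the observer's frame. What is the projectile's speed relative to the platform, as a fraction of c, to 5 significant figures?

Inverse velocity addition: u' = (u − v)/(1 − uv/c²)
= (0.99807 − 0.9694)/(1 − 0.99807×0.9694) = 0.028670/0.03247094 = 0.88294

u' ≈ 0.88294c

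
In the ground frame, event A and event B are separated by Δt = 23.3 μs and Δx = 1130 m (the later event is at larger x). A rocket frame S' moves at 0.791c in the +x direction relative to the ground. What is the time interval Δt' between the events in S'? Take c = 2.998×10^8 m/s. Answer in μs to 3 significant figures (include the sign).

γ = 1/√(1 − 0.791²) = 1.6345
Δt' = γ(Δt − vΔx/c²) = 1.6345 × (23.3 μs − 0.791×1130 m / (2.998×10^8 m/s))
= 1.6345 × (20.319 μs) = 33.2 μs

Δt' ≈ 33.2 μs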